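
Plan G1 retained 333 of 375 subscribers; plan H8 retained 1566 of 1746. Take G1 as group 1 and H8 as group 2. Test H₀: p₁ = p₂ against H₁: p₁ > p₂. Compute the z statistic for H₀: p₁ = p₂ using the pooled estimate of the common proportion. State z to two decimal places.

p̂₁ = 333/375 = 0.8880, p̂₂ = 1566/1746 = 0.8969.
Pooled p̂ = (333+1566)/(375+1746) = 1899/2121 = 0.8953.
SE = √(p̂(1−p̂)(1/n₁+1/n₂)) = √(0.8953·0.1047·0.0032394) = √(0.000303572) = 0.0174.
z = (0.8880 − 0.8969)/0.0174 = -0.0089/0.0174 = -0.51.

z = -0.51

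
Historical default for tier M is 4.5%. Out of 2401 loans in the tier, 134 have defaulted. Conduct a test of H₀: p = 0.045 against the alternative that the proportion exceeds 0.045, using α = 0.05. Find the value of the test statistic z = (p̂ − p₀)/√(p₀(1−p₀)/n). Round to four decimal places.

z = 2.5552

p̂ = 134/2401 = 0.0558101.
Under H₀, SE = √(0.045·0.955/2401) = √(1.78988e-05) = 0.0042307.
z = (0.0558101 − 0.045)/0.0042307 = 0.0108101/0.0042307 = 2.5552.
p-value = P(Z > 2.555) ≈ 0.0053; since p < α = 0.05, reject H₀.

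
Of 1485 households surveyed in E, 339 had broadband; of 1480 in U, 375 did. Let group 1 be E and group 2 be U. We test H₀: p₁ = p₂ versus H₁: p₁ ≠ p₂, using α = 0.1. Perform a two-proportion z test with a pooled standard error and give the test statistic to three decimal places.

p̂₁ = 339/1485 = 0.228283, p̂₂ = 375/1480 = 0.253378.
Pooled p̂ = (339+375)/(1485+1480) = 714/2965 = 0.240809.
SE = √(0.18282 × 0.00134908) = 0.015705.
z = (0.228283 − 0.253378)/0.015705 = -0.025095/0.015705 = -1.598.
p-value = 2·P(Z > 1.598) ≈ 0.1101; since p > α = 0.1, fail to reject H₀.

z = -1.598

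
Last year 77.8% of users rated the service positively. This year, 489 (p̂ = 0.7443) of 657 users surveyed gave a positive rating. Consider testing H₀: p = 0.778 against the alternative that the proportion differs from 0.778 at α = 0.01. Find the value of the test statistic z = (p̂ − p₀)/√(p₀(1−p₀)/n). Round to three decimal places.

z = -2.079

p̂ = 489/657 ≈ 0.744292.
SE = √(p₀(1−p₀)/n) = √(0.17272/657) = 0.016214.
z = (0.744292 − 0.778)/0.016214 = -0.033708/0.016214 = -2.079.
Two-sided p-value ≈ 2·Φ(−2.079) = 0.0376; since p > α = 0.01, fail to reject H₀.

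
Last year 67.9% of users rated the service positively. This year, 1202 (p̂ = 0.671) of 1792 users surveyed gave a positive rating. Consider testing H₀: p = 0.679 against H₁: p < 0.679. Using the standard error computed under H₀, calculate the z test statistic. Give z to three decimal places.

z = -0.747

p̂ = 1202/1792 = 0.67076.
Under H₀, SE = √(0.679·0.321/1792) = √(0.000121629) = 0.01103.
z = (0.67076 − 0.679)/0.01103 = -0.00824/0.01103 = -0.747.
p-value = P(Z < -0.747) ≈ 0.2275.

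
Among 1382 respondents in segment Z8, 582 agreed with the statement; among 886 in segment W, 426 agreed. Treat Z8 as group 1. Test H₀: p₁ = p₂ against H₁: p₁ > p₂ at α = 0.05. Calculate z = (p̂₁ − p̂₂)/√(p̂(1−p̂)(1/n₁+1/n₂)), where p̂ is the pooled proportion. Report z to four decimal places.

p̂₁ = 582/1382 = 0.421129, p̂₂ = 426/886 = 0.480813.
Pooled p̂ = (582+426)/(1382+886) = 1008/2268 = 0.444444.
SE = √(p̂(1−p̂)(1/n₁+1/n₂)) = √(0.444444·0.555556·0.00185226) = √(0.000457347) = 0.021386.
z = (0.421129 − 0.480813)/0.021386 = -0.059684/0.021386 = -2.7908.
p-value = P(Z > -2.791) ≈ 0.9974, so at α = 0.05 we fail to reject H₀.

z = -2.7908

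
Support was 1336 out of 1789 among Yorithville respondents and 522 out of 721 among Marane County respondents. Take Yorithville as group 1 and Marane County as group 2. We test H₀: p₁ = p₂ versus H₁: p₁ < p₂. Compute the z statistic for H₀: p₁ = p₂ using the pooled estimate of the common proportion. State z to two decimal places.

z = 1.18

p̂₁ = 1336/1789 ≈ 0.7468, p̂₂ = 522/721 ≈ 0.7240.
Pooled p̂ = (1336+522)/(1789+721) = 1858/2510 = 0.7402.
SE = √(p̂(1−p̂)(1/n₁+1/n₂)) = √(0.7402·0.2598·0.00194593) = √(0.000374174) = 0.0193.
z = (0.7468 − 0.7240)/0.0193 = 0.0228/0.0193 = 1.18.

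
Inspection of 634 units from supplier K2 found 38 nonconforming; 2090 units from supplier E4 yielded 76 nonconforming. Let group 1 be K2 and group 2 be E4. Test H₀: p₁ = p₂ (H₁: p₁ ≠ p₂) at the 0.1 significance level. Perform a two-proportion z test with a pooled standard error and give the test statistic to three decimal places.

z = 2.596

p̂₁ = 38/634 ≈ 0.059937, p̂₂ = 76/2090 ≈ 0.036364.
Pooled p̂ = (38+76)/(634+2090) = 114/2724 = 0.041850.
SE = √(p̂(1−p̂)(1/n₁+1/n₂)) = √(0.041850·0.958150·0.00205576) = √(8.24333e-05) = 0.009079.
z = (0.059937 − 0.036364)/0.009079 = 0.023573/0.009079 = 2.596.
Two-sided p-value ≈ 2·Φ(−2.596) = 0.0094, so at α = 0.1 we reject H₀.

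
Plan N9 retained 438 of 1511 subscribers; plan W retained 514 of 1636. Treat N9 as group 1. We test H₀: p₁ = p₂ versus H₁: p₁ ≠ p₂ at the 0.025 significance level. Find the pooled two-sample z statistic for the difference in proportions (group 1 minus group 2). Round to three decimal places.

z = -1.483

p̂₁ = 438/1511 ≈ 0.28987, p̂₂ = 514/1636 ≈ 0.31418.
Pooled p̂ = (438+514)/(1511+1636) = 952/3147 = 0.30251.
SE = √(0.210998 × 0.00127306) = 0.01639.
z = (0.28987 − 0.31418)/0.01639 = -0.02431/0.01639 = -1.483.
Two-sided p-value ≈ 2·Φ(−1.483) = 0.1381, so at α = 0.025 we fail to reject H₀.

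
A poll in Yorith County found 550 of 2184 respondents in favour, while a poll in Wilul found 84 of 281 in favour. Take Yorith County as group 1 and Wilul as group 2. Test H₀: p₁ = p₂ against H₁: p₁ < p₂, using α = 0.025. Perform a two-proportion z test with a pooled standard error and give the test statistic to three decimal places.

p̂₁ = 550/2184 ≈ 0.25183, p̂₂ = 84/281 ≈ 0.29893.
Pooled p̂ = (550+84)/(2184+281) = 634/2465 = 0.25720.
SE = √(p̂(1−p̂)(1/n₁+1/n₂)) = √(0.25720·0.74280·0.00401659) = √(0.000767365) = 0.02770.
z = (0.25183 − 0.29893)/0.02770 = -0.04710/0.02770 = -1.700.
p-value = P(Z < -1.700) ≈ 0.0445. With α = 0.025, fail to reject H₀.

z = -1.700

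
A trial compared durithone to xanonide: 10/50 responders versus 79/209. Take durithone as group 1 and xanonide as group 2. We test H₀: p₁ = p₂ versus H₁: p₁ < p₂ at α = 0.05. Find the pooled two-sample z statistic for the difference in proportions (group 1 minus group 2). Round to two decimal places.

p̂₁ = 10/50 = 0.2000, p̂₂ = 79/209 = 0.3780.
Pooled p̂ = (10+79)/(50+209) = 89/259 = 0.3436.
SE = √(p̂(1−p̂)(1/n₁+1/n₂)) = √(0.3436·0.6564·0.0247847) = √(0.00559014) = 0.0748.
z = (0.2000 − 0.3780)/0.0748 = -0.1780/0.0748 = -2.38.
p-value = P(Z < -2.381) ≈ 0.0086, so at α = 0.05 we reject H₀.

z = -2.38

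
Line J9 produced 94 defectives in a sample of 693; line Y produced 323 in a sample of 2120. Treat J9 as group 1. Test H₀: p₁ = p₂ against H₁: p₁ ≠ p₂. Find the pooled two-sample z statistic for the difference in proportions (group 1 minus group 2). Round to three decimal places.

p̂₁ = 94/693 = 0.13564, p̂₂ = 323/2120 = 0.15236.
Pooled p̂ = (94+323)/(693+2120) = 417/2813 = 0.14824.
SE = √(p̂(1−p̂)(1/n₁+1/n₂)) = √(0.14824·0.85176·0.0019147) = √(0.00024176) = 0.01555.
z = (0.13564 − 0.15236)/0.01555 = -0.01672/0.01555 = -1.075.
p-value = 2·P(Z > 1.075) ≈ 0.2823.

z = -1.075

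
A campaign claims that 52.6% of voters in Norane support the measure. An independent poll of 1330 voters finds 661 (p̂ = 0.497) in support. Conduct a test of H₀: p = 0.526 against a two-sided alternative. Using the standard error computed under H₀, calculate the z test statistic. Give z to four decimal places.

p̂ = 661/1330 ≈ 0.496992.
SE = √(p₀(1−p₀)/n) = √(0.24932/1330) = 0.013692.
z = (0.496992 − 0.526)/0.013692 = -0.029008/0.013692 = -2.1186.
p-value = 2·P(Z > 2.119) ≈ 0.0341.

z = -2.1186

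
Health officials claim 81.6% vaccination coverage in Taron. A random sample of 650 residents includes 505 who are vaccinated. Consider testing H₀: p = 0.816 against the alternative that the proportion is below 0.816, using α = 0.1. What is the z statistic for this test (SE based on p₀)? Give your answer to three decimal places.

p̂ = 505/650 = 0.77692.
Standard error under H₀: √(0.816×0.184/650) = 0.01520.
z = (0.77692 − 0.816)/0.01520 = -0.03908/0.01520 = -2.571.
p-value = P(Z < -2.571) ≈ 0.0051. With α = 0.1, reject H₀.

z = -2.571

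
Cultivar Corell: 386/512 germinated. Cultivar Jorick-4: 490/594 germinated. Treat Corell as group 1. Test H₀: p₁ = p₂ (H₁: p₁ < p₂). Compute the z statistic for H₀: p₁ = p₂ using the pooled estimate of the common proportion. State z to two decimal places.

p̂₁ = 386/512 = 0.7539, p̂₂ = 490/594 = 0.8249.
Pooled p̂ = (386+490)/(512+594) = 876/1106 = 0.7920.
SE = √(0.164711 × 0.00363663) = 0.0245.
z = (0.7539 − 0.8249)/0.0245 = -0.0710/0.0245 = -2.90.

z = -2.90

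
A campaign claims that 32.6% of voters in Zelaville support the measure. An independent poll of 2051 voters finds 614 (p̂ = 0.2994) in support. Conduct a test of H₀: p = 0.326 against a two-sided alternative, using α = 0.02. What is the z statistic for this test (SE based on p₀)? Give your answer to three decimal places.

p̂ = 614/2051 = 0.29937.
Standard error under H₀: √(0.326×0.674/2051) = 0.01035.
z = (0.29937 − 0.326)/0.01035 = -0.02663/0.01035 = -2.573.
Two-sided p-value ≈ 2·Φ(−2.573) = 0.0101; since p < α = 0.02, reject H₀.

z = -2.573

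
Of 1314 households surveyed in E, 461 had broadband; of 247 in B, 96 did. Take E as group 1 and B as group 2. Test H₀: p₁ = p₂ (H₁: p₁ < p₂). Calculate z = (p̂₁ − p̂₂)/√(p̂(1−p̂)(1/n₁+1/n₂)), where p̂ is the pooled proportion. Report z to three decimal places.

z = -1.139

p̂₁ = 461/1314 = 0.350837, p̂₂ = 96/247 = 0.388664.
Pooled p̂ = (461+96)/(1314+247) = 557/1561 = 0.356823.
SE = √(p̂(1−p̂)(1/n₁+1/n₂)) = √(0.356823·0.643177·0.00480962) = √(0.00110381) = 0.033224.
z = (0.350837 − 0.388664)/0.033224 = -0.037827/0.033224 = -1.139.
p-value = P(Z < -1.139) ≈ 0.1274.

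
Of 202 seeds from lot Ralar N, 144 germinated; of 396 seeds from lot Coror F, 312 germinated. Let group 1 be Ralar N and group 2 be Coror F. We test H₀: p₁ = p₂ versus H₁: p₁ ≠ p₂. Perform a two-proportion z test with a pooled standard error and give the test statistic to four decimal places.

z = -2.0387

p̂₁ = 144/202 = 0.712871, p̂₂ = 312/396 = 0.787879.
Pooled p̂ = (144+312)/(202+396) = 456/598 = 0.762542.
SE = √(p̂(1−p̂)(1/n₁+1/n₂)) = √(0.762542·0.237458·0.00747575) = √(0.00135365) = 0.036792.
z = (0.712871 − 0.787879)/0.036792 = -0.075008/0.036792 = -2.0387.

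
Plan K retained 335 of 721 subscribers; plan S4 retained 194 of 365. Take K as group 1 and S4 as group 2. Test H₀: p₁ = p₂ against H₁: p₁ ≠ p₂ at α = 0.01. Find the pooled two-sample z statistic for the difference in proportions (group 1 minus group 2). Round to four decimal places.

z = -2.0827

p̂₁ = 335/721 = 0.464632, p̂₂ = 194/365 = 0.531507.
Pooled p̂ = (335+194)/(721+365) = 529/1086 = 0.487109.
SE = √(0.249834 × 0.00412669) = 0.032109.
z = (0.464632 − 0.531507)/0.032109 = -0.066875/0.032109 = -2.0827.
p-value = 2·P(Z > 2.083) ≈ 0.0373; since p > α = 0.01, fail to reject H₀.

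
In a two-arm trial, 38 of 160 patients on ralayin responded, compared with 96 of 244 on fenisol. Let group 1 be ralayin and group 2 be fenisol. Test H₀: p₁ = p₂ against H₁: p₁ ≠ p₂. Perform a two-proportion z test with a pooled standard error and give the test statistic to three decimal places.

z = -3.256

p̂₁ = 38/160 ≈ 0.23750, p̂₂ = 96/244 ≈ 0.39344.
Pooled p̂ = (38+96)/(160+244) = 134/404 = 0.33168.
SE = √(p̂(1−p̂)(1/n₁+1/n₂)) = √(0.33168·0.66832·0.0103484) = √(0.00229392) = 0.04789.
z = (0.23750 − 0.39344)/0.04789 = -0.15594/0.04789 = -3.256.
Two-sided p-value ≈ 2·Φ(−3.256) = 0.0011.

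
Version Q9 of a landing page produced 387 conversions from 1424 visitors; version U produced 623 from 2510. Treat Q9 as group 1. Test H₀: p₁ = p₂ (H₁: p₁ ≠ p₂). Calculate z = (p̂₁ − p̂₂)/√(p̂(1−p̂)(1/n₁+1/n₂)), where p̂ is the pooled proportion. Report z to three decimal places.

p̂₁ = 387/1424 ≈ 0.27177, p̂₂ = 623/2510 ≈ 0.24821.
Pooled p̂ = (387+623)/(1424+2510) = 1010/3934 = 0.25674.
SE = √(p̂(1−p̂)(1/n₁+1/n₂)) = √(0.25674·0.74326·0.00110065) = √(0.00021003) = 0.01449.
z = (0.27177 − 0.24821)/0.01449 = 0.02356/0.01449 = 1.626.
Two-sided p-value ≈ 2·Φ(−1.626) = 0.1040.

z = 1.626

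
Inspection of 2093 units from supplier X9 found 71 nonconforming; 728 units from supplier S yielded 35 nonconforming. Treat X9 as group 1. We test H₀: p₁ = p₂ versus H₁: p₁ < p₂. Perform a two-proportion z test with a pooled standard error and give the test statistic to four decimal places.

z = -1.7298

p̂₁ = 71/2093 = 0.0339226, p̂₂ = 35/728 = 0.0480769.
Pooled p̂ = (71+35)/(2093+728) = 106/2821 = 0.0375753.
SE = √(p̂(1−p̂)(1/n₁+1/n₂)) = √(0.0375753·0.9624247·0.00185141) = √(6.69533e-05) = 0.0081825.
z = (0.0339226 − 0.0480769)/0.0081825 = -0.0141543/0.0081825 = -1.7298.
p-value = P(Z < -1.730) ≈ 0.0418.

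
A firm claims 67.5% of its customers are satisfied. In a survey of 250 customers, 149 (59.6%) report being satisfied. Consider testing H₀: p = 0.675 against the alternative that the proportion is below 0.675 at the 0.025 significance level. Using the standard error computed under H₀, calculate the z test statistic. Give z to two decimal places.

p̂ = 149/250 ≈ 0.5960.
Under H₀, SE = √(0.675·0.325/250) = √(0.0008775) = 0.0296.
z = (0.5960 − 0.675)/0.0296 = -0.0790/0.0296 = -2.67.
p-value = P(Z < -2.667) ≈ 0.0038, so at α = 0.025 we reject H₀.

z = -2.67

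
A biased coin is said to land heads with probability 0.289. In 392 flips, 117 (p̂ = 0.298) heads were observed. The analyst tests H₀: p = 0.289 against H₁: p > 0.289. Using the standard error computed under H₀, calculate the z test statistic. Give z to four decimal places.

z = 0.4136

p̂ = 117/392 ≈ 0.298469.
Standard error under H₀: √(0.289×0.711/392) = 0.022895.
z = (0.298469 − 0.289)/0.022895 = 0.009469/0.022895 = 0.4136.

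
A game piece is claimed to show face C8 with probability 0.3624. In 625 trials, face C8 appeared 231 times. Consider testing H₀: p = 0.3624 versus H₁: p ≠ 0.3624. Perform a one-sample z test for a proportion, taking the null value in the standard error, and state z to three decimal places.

z = 0.374

p̂ = 231/625 = 0.36960.
SE = √(p₀(1−p₀)/n) = √(0.23107/625) = 0.01923.
z = (0.36960 − 0.3624)/0.01923 = 0.00720/0.01923 = 0.374.
Two-sided p-value ≈ 2·Φ(−0.374) = 0.7081.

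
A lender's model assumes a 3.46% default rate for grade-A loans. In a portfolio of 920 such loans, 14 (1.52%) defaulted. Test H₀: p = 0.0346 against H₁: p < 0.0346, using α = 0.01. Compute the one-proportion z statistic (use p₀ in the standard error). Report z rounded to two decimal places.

p̂ = 14/920 ≈ 0.015217.
Under H₀, SE = √(0.0346·0.9654/920) = √(3.63074e-05) = 0.006026.
z = (0.015217 − 0.0346)/0.006026 = -0.019383/0.006026 = -3.22.
p-value = P(Z < -3.217) ≈ 0.0006; since p < α = 0.01, reject H₀.

z = -3.22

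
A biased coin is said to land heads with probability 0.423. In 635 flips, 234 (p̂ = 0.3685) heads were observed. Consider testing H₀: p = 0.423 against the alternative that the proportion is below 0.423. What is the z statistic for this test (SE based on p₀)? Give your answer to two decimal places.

p̂ = 234/635 = 0.3685.
Standard error under H₀: √(0.423×0.577/635) = 0.0196.
z = (0.3685 − 0.423)/0.0196 = -0.0545/0.0196 = -2.78.
p-value = P(Z < -2.780) ≈ 0.0027.

z = -2.78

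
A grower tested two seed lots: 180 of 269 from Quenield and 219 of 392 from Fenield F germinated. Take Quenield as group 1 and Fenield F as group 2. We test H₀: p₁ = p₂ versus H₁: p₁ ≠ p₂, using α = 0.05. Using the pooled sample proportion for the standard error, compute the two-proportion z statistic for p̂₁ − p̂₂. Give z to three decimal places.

z = 2.853

p̂₁ = 180/269 = 0.669145, p̂₂ = 219/392 = 0.558673.
Pooled p̂ = (180+219)/(269+392) = 399/661 = 0.603631.
SE = √(0.239261 × 0.00626849) = 0.038727.
z = (0.669145 − 0.558673)/0.038727 = 0.110472/0.038727 = 2.853.
p-value = 2·P(Z > 2.853) ≈ 0.0043, so at α = 0.05 we reject H₀.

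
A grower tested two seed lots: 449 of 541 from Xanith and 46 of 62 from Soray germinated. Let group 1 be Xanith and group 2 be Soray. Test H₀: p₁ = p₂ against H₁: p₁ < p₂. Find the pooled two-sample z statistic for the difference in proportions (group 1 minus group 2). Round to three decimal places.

z = 1.712

p̂₁ = 449/541 ≈ 0.82994, p̂₂ = 46/62 ≈ 0.74194.
Pooled p̂ = (449+46)/(541+62) = 495/603 = 0.82090.
SE = √(0.147026 × 0.0179775) = 0.05141.
z = (0.82994 − 0.74194)/0.05141 = 0.08800/0.05141 = 1.712.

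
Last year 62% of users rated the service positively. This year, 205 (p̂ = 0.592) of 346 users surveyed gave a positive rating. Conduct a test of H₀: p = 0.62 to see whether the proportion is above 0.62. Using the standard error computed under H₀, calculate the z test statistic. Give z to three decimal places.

p̂ = 205/346 = 0.59249.
Standard error under H₀: √(0.62×0.38/346) = 0.02609.
z = (0.59249 − 0.62)/0.02609 = -0.02751/0.02609 = -1.054.

z = -1.054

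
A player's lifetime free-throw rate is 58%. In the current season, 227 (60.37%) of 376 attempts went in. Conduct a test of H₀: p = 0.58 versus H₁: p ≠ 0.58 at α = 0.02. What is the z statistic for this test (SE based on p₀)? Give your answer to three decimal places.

z = 0.932

p̂ = 227/376 = 0.60372.
SE = √(p₀(1−p₀)/n) = √(0.2436/376) = 0.02545.
z = (0.60372 − 0.58)/0.02545 = 0.02372/0.02545 = 0.932.
Two-sided p-value ≈ 2·Φ(−0.932) = 0.3513, so at α = 0.02 we fail to reject H₀.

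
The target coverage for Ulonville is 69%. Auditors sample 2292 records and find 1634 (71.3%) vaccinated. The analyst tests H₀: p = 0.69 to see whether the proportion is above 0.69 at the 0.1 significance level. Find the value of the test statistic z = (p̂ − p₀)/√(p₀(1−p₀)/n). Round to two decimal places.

p̂ = 1634/2292 = 0.71291.
Standard error under H₀: √(0.69×0.31/2292) = 0.00966.
z = (0.71291 − 0.69)/0.00966 = 0.02291/0.00966 = 2.37.
p-value = P(Z > 2.372) ≈ 0.0088, so at α = 0.1 we reject H₀.

z = 2.37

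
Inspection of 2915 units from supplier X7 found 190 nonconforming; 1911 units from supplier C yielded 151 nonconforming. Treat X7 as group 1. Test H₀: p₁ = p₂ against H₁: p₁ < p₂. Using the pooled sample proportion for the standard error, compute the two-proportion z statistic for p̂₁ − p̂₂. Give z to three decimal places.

p̂₁ = 190/2915 ≈ 0.0651801, p̂₂ = 151/1911 ≈ 0.0790162.
Pooled p̂ = (190+151)/(2915+1911) = 341/4826 = 0.0706589.
SE = √(p̂(1−p̂)(1/n₁+1/n₂)) = √(0.0706589·0.9293411·0.000866339) = √(5.68893e-05) = 0.0075425.
z = (0.0651801 − 0.0790162)/0.0075425 = -0.0138361/0.0075425 = -1.834.

z = -1.834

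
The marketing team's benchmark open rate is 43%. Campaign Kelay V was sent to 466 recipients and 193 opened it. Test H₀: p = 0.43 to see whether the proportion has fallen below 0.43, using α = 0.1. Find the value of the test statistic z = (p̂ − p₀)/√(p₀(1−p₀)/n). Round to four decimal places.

p̂ = 193/466 ≈ 0.414163.
SE = √(p₀(1−p₀)/n) = √(0.2451/466) = 0.022934.
z = (0.414163 − 0.43)/0.022934 = -0.015837/0.022934 = -0.6905.
p-value = P(Z < -0.691) ≈ 0.2449. With α = 0.1, fail to reject H₀.

z = -0.6905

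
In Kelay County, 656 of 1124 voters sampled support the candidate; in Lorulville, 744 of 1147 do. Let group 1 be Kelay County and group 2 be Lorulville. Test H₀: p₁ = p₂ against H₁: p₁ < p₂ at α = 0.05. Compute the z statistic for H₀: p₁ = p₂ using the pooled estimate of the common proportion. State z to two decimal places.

p̂₁ = 656/1124 = 0.5836, p̂₂ = 744/1147 = 0.6486.
Pooled p̂ = (656+744)/(1124+1147) = 1400/2271 = 0.6165.
SE = √(p̂(1−p̂)(1/n₁+1/n₂)) = √(0.6165·0.3835·0.00176152) = √(0.000416485) = 0.0204.
z = (0.5836 − 0.6486)/0.0204 = -0.0650/0.0204 = -3.19.
p-value = P(Z < -3.186) ≈ 0.0007. With α = 0.05, reject H₀.

z = -3.19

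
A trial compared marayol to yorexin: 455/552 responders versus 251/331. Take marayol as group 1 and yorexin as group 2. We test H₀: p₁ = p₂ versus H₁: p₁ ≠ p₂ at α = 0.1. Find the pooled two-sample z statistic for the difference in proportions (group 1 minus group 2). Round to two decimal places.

z = 2.37

p̂₁ = 455/552 ≈ 0.8243, p̂₂ = 251/331 ≈ 0.7583.
Pooled p̂ = (455+251)/(552+331) = 706/883 = 0.7995.
SE = √(0.160272 × 0.00483274) = 0.0278.
z = (0.8243 − 0.7583)/0.0278 = 0.0660/0.0278 = 2.37.
p-value = 2·P(Z > 2.370) ≈ 0.0178; since p < α = 0.1, reject H₀.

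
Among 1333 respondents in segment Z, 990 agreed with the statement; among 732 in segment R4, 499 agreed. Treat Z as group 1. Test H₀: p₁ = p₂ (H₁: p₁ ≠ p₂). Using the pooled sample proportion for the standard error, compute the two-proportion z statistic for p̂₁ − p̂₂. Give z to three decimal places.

z = 2.956

p̂₁ = 990/1333 = 0.742686, p̂₂ = 499/732 = 0.681694.
Pooled p̂ = (990+499)/(1333+732) = 1489/2065 = 0.721065.
SE = √(0.20113 × 0.00211631) = 0.020631.
z = (0.742686 − 0.681694)/0.020631 = 0.060992/0.020631 = 2.956.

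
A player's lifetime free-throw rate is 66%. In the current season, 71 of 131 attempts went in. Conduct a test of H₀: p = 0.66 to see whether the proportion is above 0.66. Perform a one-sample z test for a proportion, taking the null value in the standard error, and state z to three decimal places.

z = -2.851

p̂ = 71/131 ≈ 0.54198.
Standard error under H₀: √(0.66×0.34/131) = 0.04139.
z = (0.54198 − 0.66)/0.04139 = -0.11802/0.04139 = -2.851.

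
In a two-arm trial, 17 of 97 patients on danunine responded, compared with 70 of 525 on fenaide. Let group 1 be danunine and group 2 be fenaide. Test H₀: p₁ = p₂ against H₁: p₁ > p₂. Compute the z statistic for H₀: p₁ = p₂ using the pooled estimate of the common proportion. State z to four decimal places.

p̂₁ = 17/97 ≈ 0.175258, p̂₂ = 70/525 ≈ 0.133333.
Pooled p̂ = (17+70)/(97+525) = 87/622 = 0.139871.
SE = √(p̂(1−p̂)(1/n₁+1/n₂)) = √(0.139871·0.860129·0.012214) = √(0.00146944) = 0.038333.
z = (0.175258 − 0.133333)/0.038333 = 0.041925/0.038333 = 1.0937.
p-value = P(Z > 1.094) ≈ 0.1370.

z = 1.0937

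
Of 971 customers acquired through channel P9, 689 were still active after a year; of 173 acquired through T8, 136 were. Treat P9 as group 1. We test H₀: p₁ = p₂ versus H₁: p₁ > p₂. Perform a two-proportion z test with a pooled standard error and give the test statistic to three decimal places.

z = -2.069

p̂₁ = 689/971 ≈ 0.709578, p̂₂ = 136/173 ≈ 0.786127.
Pooled p̂ = (689+136)/(971+173) = 825/1144 = 0.721154.
SE = √(p̂(1−p̂)(1/n₁+1/n₂)) = √(0.721154·0.278846·0.00681021) = √(0.00136947) = 0.037006.
z = (0.709578 − 0.786127)/0.037006 = -0.076549/0.037006 = -2.069.
p-value = P(Z > -2.069) ≈ 0.9807.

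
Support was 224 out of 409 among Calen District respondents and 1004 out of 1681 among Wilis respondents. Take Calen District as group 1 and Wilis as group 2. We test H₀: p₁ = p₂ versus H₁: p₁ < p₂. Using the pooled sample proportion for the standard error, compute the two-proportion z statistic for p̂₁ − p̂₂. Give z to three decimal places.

p̂₁ = 224/409 ≈ 0.54768, p̂₂ = 1004/1681 ≈ 0.59726.
Pooled p̂ = (224+1004)/(409+1681) = 1228/2090 = 0.58756.
SE = √(p̂(1−p̂)(1/n₁+1/n₂)) = √(0.58756·0.41244·0.00303987) = √(0.000736662) = 0.02714.
z = (0.54768 − 0.59726)/0.02714 = -0.04958/0.02714 = -1.827.
p-value = P(Z < -1.827) ≈ 0.0339.

z = -1.827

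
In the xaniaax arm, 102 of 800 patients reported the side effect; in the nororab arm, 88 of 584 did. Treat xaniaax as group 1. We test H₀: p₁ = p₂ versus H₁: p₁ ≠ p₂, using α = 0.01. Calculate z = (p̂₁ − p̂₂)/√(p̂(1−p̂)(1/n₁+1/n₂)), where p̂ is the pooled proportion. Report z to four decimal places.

z = -1.2378

p̂₁ = 102/800 ≈ 0.127500, p̂₂ = 88/584 ≈ 0.150685.
Pooled p̂ = (102+88)/(800+584) = 190/1384 = 0.137283.
SE = √(p̂(1−p̂)(1/n₁+1/n₂)) = √(0.137283·0.862717·0.00296233) = √(0.000350848) = 0.018731.
z = (0.127500 − 0.150685)/0.018731 = -0.023185/0.018731 = -1.2378.
Two-sided p-value ≈ 2·Φ(−1.238) = 0.2158; since p > α = 0.01, fail to reject H₀.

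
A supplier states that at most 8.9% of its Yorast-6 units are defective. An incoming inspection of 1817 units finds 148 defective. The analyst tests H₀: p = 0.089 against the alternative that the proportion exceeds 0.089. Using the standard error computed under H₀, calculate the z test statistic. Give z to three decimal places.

p̂ = 148/1817 = 0.08145.
Standard error under H₀: √(0.089×0.911/1817) = 0.00668.
z = (0.08145 − 0.089)/0.00668 = -0.00755/0.00668 = -1.130.
p-value = P(Z > -1.130) ≈ 0.8707.

z = -1.130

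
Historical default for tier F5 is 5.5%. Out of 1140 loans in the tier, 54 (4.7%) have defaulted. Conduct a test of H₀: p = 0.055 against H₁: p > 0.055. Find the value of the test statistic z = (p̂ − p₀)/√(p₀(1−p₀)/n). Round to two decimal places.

z = -1.13

p̂ = 54/1140 ≈ 0.04737.
Standard error under H₀: √(0.055×0.945/1140) = 0.00675.
z = (0.04737 − 0.055)/0.00675 = -0.00763/0.00675 = -1.13.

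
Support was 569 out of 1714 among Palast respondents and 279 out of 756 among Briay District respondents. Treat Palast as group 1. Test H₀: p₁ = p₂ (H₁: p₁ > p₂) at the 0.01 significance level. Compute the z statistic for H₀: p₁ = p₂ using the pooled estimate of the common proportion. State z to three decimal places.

z = -1.788

p̂₁ = 569/1714 = 0.3319720, p̂₂ = 279/756 = 0.3690476.
Pooled p̂ = (569+279)/(1714+756) = 848/2470 = 0.3433198.
SE = √(0.225451 × 0.00190618) = 0.0207304.
z = (0.3319720 − 0.3690476)/0.0207304 = -0.0370756/0.0207304 = -1.788.
p-value = P(Z > -1.788) ≈ 0.9631. With α = 0.01, fail to reject H₀.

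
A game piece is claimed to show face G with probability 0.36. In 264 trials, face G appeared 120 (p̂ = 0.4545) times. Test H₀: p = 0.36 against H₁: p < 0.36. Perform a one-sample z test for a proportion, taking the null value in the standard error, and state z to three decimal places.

p̂ = 120/264 = 0.454545.
SE = √(p₀(1−p₀)/n) = √(0.2304/264) = 0.029542.
z = (0.454545 − 0.36)/0.029542 = 0.094545/0.029542 = 3.200.
p-value = P(Z < 3.200) ≈ 0.9993.

z = 3.200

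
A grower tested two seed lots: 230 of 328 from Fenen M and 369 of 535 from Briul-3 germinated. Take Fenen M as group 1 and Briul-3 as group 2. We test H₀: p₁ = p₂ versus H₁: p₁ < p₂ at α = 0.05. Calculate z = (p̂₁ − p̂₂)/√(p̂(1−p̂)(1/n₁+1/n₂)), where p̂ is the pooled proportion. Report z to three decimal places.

z = 0.356

p̂₁ = 230/328 ≈ 0.70122, p̂₂ = 369/535 ≈ 0.68972.
Pooled p̂ = (230+369)/(328+535) = 599/863 = 0.69409.
SE = √(0.212329 × 0.00491794) = 0.03231.
z = (0.70122 − 0.68972)/0.03231 = 0.01150/0.03231 = 0.356.
p-value = P(Z < 0.356) ≈ 0.6390. With α = 0.05, fail to reject H₀.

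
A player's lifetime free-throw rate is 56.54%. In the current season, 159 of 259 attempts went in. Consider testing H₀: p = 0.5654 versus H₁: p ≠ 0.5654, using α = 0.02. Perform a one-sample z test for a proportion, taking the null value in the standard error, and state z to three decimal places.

z = 1.575

p̂ = 159/259 ≈ 0.61390.
Under H₀, SE = √(0.5654·0.4346/259) = √(0.000948737) = 0.03080.
z = (0.61390 − 0.5654)/0.03080 = 0.04850/0.03080 = 1.575.
p-value = 2·P(Z > 1.575) ≈ 0.1154; since p > α = 0.02, fail to reject H₀.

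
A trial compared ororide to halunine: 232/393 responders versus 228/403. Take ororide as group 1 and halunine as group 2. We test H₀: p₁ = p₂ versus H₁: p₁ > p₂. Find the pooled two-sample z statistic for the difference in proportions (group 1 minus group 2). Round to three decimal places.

z = 0.702

p̂₁ = 232/393 ≈ 0.59033, p̂₂ = 228/403 ≈ 0.56576.
Pooled p̂ = (232+228)/(393+403) = 460/796 = 0.57789.
SE = √(p̂(1−p̂)(1/n₁+1/n₂)) = √(0.57789·0.42211·0.00502592) = √(0.00122599) = 0.03501.
z = (0.59033 − 0.56576)/0.03501 = 0.02457/0.03501 = 0.702.
p-value = P(Z > 0.702) ≈ 0.2414.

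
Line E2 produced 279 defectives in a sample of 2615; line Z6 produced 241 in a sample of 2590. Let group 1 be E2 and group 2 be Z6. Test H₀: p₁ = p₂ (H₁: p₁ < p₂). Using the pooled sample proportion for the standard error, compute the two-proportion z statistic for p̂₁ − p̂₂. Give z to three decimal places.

p̂₁ = 279/2615 = 0.10669, p̂₂ = 241/2590 = 0.09305.
Pooled p̂ = (279+241)/(2615+2590) = 520/5205 = 0.09990.
SE = √(0.0899231 × 0.00076851) = 0.00831.
z = (0.10669 − 0.09305)/0.00831 = 0.01364/0.00831 = 1.641.
p-value = P(Z < 1.641) ≈ 0.9496.

z = 1.641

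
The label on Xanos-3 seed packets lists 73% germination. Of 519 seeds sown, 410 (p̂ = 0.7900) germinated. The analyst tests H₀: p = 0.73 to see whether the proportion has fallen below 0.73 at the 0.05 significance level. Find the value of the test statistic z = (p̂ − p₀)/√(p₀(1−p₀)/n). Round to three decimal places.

z = 3.078

p̂ = 410/519 = 0.789981.
Under H₀, SE = √(0.73·0.27/519) = √(0.000379769) = 0.019488.
z = (0.789981 − 0.73)/0.019488 = 0.059981/0.019488 = 3.078.
p-value = P(Z < 3.078) ≈ 0.9990. With α = 0.05, fail to reject H₀.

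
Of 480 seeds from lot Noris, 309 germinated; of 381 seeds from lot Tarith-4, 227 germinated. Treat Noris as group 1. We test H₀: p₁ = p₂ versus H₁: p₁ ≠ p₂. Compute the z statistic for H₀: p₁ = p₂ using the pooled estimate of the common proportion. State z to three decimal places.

p̂₁ = 309/480 = 0.64375, p̂₂ = 227/381 = 0.59580.
Pooled p̂ = (309+227)/(480+381) = 536/861 = 0.62253.
SE = √(p̂(1−p̂)(1/n₁+1/n₂)) = √(0.62253·0.37747·0.00470801) = √(0.00110631) = 0.03326.
z = (0.64375 − 0.59580)/0.03326 = 0.04795/0.03326 = 1.442.

z = 1.442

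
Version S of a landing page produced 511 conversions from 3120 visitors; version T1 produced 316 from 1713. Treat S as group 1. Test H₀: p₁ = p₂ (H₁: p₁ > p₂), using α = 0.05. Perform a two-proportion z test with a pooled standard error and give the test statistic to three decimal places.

z = -1.827

p̂₁ = 511/3120 ≈ 0.163782, p̂₂ = 316/1713 ≈ 0.184472.
Pooled p̂ = (511+316)/(3120+1713) = 827/4833 = 0.171115.
SE = √(p̂(1−p̂)(1/n₁+1/n₂)) = √(0.171115·0.828885·0.000904284) = √(0.000128259) = 0.011325.
z = (0.163782 − 0.184472)/0.011325 = -0.020690/0.011325 = -1.827.
p-value = P(Z > -1.827) ≈ 0.9661. With α = 0.05, fail to reject H₀.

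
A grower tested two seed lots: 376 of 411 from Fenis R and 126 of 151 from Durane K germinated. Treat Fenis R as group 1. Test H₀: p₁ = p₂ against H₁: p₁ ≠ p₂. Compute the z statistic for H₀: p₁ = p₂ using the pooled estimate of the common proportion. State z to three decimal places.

p̂₁ = 376/411 = 0.91484, p̂₂ = 126/151 = 0.83444.
Pooled p̂ = (376+126)/(411+151) = 502/562 = 0.89324.
SE = √(p̂(1−p̂)(1/n₁+1/n₂)) = √(0.89324·0.10676·0.00905561) = √(0.000863575) = 0.02939.
z = (0.91484 − 0.83444)/0.02939 = 0.08040/0.02939 = 2.736.

z = 2.736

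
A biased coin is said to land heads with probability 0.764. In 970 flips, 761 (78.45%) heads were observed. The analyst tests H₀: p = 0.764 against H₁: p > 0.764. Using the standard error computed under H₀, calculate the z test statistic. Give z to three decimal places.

p̂ = 761/970 ≈ 0.784536.
Standard error under H₀: √(0.764×0.236/970) = 0.013634.
z = (0.784536 − 0.764)/0.013634 = 0.020536/0.013634 = 1.506.
p-value = P(Z > 1.506) ≈ 0.0660.

z = 1.506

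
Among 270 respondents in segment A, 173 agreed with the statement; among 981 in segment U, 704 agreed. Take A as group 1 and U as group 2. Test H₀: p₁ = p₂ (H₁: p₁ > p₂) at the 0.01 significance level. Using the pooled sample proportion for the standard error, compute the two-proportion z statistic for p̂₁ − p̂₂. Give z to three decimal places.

p̂₁ = 173/270 = 0.64074, p̂₂ = 704/981 = 0.71764.
Pooled p̂ = (173+704)/(270+981) = 877/1251 = 0.70104.
SE = √(0.209583 × 0.00472307) = 0.03146.
z = (0.64074 − 0.71764)/0.03146 = -0.07690/0.03146 = -2.444.
p-value = P(Z > -2.444) ≈ 0.9927; since p > α = 0.01, fail to reject H₀.

z = -2.444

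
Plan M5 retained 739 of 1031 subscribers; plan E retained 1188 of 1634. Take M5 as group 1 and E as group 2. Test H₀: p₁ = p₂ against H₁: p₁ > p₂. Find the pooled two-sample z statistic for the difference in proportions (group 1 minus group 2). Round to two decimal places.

z = -0.58

p̂₁ = 739/1031 = 0.7168, p̂₂ = 1188/1634 = 0.7271.
Pooled p̂ = (739+1188)/(1031+1634) = 1927/2665 = 0.7231.
SE = √(p̂(1−p̂)(1/n₁+1/n₂)) = √(0.7231·0.2769·0.00158193) = √(0.00031676) = 0.0178.
z = (0.7168 − 0.7271)/0.0178 = -0.0103/0.0178 = -0.58.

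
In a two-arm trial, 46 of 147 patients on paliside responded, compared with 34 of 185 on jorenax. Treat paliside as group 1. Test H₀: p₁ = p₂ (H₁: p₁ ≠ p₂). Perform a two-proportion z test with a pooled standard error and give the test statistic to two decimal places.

p̂₁ = 46/147 = 0.3129, p̂₂ = 34/185 = 0.1838.
Pooled p̂ = (46+34)/(147+185) = 80/332 = 0.2410.
SE = √(p̂(1−p̂)(1/n₁+1/n₂)) = √(0.2410·0.7590·0.0122081) = √(0.00223287) = 0.0473.
z = (0.3129 − 0.1838)/0.0473 = 0.1291/0.0473 = 2.73.

z = 2.73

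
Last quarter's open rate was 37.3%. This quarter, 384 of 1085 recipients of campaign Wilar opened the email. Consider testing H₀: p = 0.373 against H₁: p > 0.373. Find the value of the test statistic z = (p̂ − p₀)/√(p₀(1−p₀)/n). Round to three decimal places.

z = -1.300

p̂ = 384/1085 = 0.35392.
SE = √(p₀(1−p₀)/n) = √(0.23387/1085) = 0.01468.
z = (0.35392 − 0.373)/0.01468 = -0.01908/0.01468 = -1.300.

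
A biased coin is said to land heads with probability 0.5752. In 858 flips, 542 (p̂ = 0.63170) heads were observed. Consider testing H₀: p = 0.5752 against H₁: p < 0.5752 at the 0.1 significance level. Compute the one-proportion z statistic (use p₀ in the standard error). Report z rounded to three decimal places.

z = 3.348

p̂ = 542/858 ≈ 0.631702.
Standard error under H₀: √(0.5752×0.4248/858) = 0.016876.
z = (0.631702 − 0.5752)/0.016876 = 0.056502/0.016876 = 3.348.
p-value = P(Z < 3.348) ≈ 0.9996, so at α = 0.1 we fail to reject H₀.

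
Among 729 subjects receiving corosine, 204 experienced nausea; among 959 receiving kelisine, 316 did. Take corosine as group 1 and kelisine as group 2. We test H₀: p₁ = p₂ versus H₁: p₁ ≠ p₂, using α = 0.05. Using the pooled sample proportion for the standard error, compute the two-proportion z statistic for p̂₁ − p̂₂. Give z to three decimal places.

z = -2.190

p̂₁ = 204/729 ≈ 0.279835, p̂₂ = 316/959 ≈ 0.329510.
Pooled p̂ = (204+316)/(729+959) = 520/1688 = 0.308057.
SE = √(0.213158 × 0.00241449) = 0.022686.
z = (0.279835 − 0.329510)/0.022686 = -0.049675/0.022686 = -2.190.
Two-sided p-value ≈ 2·Φ(−2.190) = 0.0286; since p < α = 0.05, reject H₀.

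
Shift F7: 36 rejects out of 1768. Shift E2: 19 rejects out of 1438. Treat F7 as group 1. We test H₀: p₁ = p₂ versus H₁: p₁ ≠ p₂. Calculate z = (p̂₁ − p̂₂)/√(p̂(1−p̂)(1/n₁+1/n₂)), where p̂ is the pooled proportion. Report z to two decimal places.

p̂₁ = 36/1768 = 0.02036, p̂₂ = 19/1438 = 0.01321.
Pooled p̂ = (36+19)/(1768+1438) = 55/3206 = 0.01716.
SE = √(0.016861 × 0.00126102) = 0.00461.
z = (0.02036 − 0.01321)/0.00461 = 0.00715/0.00461 = 1.55.

z = 1.55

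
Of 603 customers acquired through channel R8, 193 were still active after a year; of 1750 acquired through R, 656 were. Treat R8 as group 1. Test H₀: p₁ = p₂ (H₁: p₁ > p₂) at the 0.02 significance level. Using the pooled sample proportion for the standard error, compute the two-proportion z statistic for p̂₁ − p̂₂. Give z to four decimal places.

p̂₁ = 193/603 ≈ 0.320066, p̂₂ = 656/1750 ≈ 0.374857.
Pooled p̂ = (193+656)/(603+1750) = 849/2353 = 0.360816.
SE = √(p̂(1−p̂)(1/n₁+1/n₂)) = √(0.360816·0.639184·0.0022298) = √(0.000514255) = 0.022677.
z = (0.320066 − 0.374857)/0.022677 = -0.054791/0.022677 = -2.4161.
p-value = P(Z > -2.416) ≈ 0.9922. With α = 0.02, fail to reject H₀.

z = -2.4161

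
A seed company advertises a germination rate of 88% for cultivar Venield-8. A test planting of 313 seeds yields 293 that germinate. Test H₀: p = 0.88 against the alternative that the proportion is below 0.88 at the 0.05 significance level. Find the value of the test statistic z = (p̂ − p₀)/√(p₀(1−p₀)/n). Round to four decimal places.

p̂ = 293/313 = 0.9361022.
Under H₀, SE = √(0.88·0.12/313) = √(0.00033738) = 0.0183679.
z = (0.9361022 − 0.88)/0.0183679 = 0.0561022/0.0183679 = 3.0544.
p-value = P(Z < 3.054) ≈ 0.9989. With α = 0.05, fail to reject H₀.

z = 3.0544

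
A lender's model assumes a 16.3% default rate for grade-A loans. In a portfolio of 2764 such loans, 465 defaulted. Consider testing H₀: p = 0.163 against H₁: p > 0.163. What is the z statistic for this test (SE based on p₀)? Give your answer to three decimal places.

p̂ = 465/2764 ≈ 0.168234.
Standard error under H₀: √(0.163×0.837/2764) = 0.007026.
z = (0.168234 − 0.163)/0.007026 = 0.005234/0.007026 = 0.745.

z = 0.745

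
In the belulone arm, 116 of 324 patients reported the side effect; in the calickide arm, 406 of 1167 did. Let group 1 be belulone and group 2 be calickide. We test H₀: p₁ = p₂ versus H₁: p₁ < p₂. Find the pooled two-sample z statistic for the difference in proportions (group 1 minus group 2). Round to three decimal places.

p̂₁ = 116/324 = 0.35802, p̂₂ = 406/1167 = 0.34790.
Pooled p̂ = (116+406)/(324+1167) = 522/1491 = 0.35010.
SE = √(p̂(1−p̂)(1/n₁+1/n₂)) = √(0.35010·0.64990·0.00394332) = √(0.000897224) = 0.02995.
z = (0.35802 − 0.34790)/0.02995 = 0.01012/0.02995 = 0.338.

z = 0.338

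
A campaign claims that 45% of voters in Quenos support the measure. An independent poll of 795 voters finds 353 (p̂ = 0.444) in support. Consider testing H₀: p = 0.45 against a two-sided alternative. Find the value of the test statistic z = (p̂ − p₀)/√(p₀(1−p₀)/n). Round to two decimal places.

z = -0.34

p̂ = 353/795 = 0.4440.
Standard error under H₀: √(0.45×0.55/795) = 0.0176.
z = (0.4440 − 0.45)/0.0176 = -0.0060/0.0176 = -0.34.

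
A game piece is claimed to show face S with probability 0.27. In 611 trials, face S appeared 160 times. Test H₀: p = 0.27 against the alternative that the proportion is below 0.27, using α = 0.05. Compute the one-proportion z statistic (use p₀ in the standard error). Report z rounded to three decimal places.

p̂ = 160/611 ≈ 0.26187.
Under H₀, SE = √(0.27·0.73/611) = √(0.000322586) = 0.01796.
z = (0.26187 − 0.27)/0.01796 = -0.00813/0.01796 = -0.453.
p-value = P(Z < -0.453) ≈ 0.3253; since p > α = 0.05, fail to reject H₀.

z = -0.453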